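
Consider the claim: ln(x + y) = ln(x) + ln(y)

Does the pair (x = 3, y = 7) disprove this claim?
Yes

Substituting x = 3, y = 7:
LHS = ln(3 + 7) = ln(10) ≈ 2.303
RHS = ln(3) + ln(7) ≈ 3.045

Since LHS ≠ RHS, this pair disproves the claim.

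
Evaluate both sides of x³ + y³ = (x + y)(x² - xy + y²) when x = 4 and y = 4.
LHS = 4³ + 4³ = 128
RHS = (4 + 4)(4² - 4·4 + 4²) = 128

LHS = RHS: the two sides agree.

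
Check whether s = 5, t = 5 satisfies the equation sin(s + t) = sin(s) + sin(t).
Fails

Substituting s = 5, t = 5:

LHS = sin(5 + 5) = sin(10) ≈ -0.544
RHS = sin(5) + sin(5) = 2·sin(5) ≈ -1.918

LHS ≠ RHS, so the equation does not hold at this point.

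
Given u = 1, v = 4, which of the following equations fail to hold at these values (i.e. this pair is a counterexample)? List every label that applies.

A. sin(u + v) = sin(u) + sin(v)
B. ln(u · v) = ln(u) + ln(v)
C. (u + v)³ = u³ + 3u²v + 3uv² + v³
A

Evaluating each claim at the given values:
A. LHS = sin(5) ≈ -0.9589, RHS = sin(4) + sin(1) ≈ 0.08467 → fails here (LHS ≠ RHS)
B. LHS = ln(4) ≈ 1.386, RHS = ln(4) ≈ 1.386 → holds here (LHS = RHS)
C. LHS = 125, RHS = 125 → holds here (LHS = RHS)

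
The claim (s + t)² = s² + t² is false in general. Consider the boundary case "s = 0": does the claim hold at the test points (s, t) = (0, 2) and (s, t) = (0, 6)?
Yes, holds at both test points

At (0, 2): LHS = 4, RHS = 4 → equal
At (0, 6): LHS = 36, RHS = 36 → equal

So the claim does hold at both of these boundary points, even though it is not an identity.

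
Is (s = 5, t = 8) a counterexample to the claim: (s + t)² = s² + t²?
Yes

Substituting s = 5, t = 8:
LHS = (5 + 8)² = 169
RHS = 5² + 8² = 89

Since LHS ≠ RHS, this pair disproves the claim.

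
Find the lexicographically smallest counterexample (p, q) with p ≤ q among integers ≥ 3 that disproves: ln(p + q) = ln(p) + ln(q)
(p, q) = (3, 3)

Substituting (3, 3) into the claim:
LHS = ln(3 + 3) = ln(6) ≈ 1.792
RHS = ln(3) + ln(3) = 2·ln(3) ≈ 2.197

Since LHS ≠ RHS, this pair disproves the claim, and no lexicographically smaller pair (p ≤ q, integers ≥ 3) does.

For instance (4, 10) is also a counterexample (LHS = ln(14) ≈ 2.639, RHS = ln(4) + ln(10) ≈ 3.689), but it's lexicographically larger.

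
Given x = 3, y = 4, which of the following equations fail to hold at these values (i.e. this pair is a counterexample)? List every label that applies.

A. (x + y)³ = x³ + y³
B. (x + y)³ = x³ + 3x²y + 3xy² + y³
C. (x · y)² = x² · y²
Evaluating each claim at the given values:
A. LHS = 343, RHS = 91 → fails here (LHS ≠ RHS)
B. LHS = 343, RHS = 343 → holds here (LHS = RHS)
C. LHS = 144, RHS = 144 → holds here (LHS = RHS)

Answer: A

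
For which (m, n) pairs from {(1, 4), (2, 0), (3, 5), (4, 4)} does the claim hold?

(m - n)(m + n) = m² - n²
Testing each pair:
(1, 4): LHS = -15, RHS = -15 → holds
(2, 0): LHS = 4, RHS = 4 → holds
(3, 5): LHS = -16, RHS = -16 → holds
(4, 4): LHS = 0, RHS = 0 → holds

Every pair satisfies the claim.

Answer: All pairs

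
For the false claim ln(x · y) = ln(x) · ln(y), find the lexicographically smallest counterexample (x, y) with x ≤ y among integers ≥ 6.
(x, y) = (6, 6)

Substituting (6, 6) into the claim:
LHS = ln(6 · 6) = ln(36) ≈ 3.584
RHS = ln(6) · ln(6) = ln(6)² ≈ 3.21

Since LHS ≠ RHS, this pair disproves the claim, and no lexicographically smaller pair (x ≤ y, integers ≥ 6) does.

For instance (8, 11) is also a counterexample (LHS = ln(88) ≈ 4.477, RHS = ln(8)·ln(11) ≈ 4.986), but it's lexicographically larger.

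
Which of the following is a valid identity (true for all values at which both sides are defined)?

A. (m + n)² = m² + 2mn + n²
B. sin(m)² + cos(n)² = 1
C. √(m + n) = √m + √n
A: holds — e.g. at (1, 3), both sides equal 16.
B: fails at (1, 2) — LHS = cos(2)² + sin(1)² ≈ 0.8813, RHS = 1.
C: fails at (4, 6) — LHS = √(10) ≈ 3.162, RHS = 2 + √(6) ≈ 4.449.

Answer: A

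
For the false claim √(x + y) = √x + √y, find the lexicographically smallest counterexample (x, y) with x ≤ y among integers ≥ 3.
(x, y) = (3, 3)

Substituting (3, 3) into the claim:
LHS = √(3 + 3) = √(6) ≈ 2.449
RHS = √3 + √3 = 2·√(3) ≈ 3.464

Since LHS ≠ RHS, this pair disproves the claim, and no lexicographically smaller pair (x ≤ y, integers ≥ 3) does.

For instance (7, 10) is also a counterexample (LHS = √(17) ≈ 4.123, RHS = √(7) + √(10) ≈ 5.808), but it's lexicographically larger.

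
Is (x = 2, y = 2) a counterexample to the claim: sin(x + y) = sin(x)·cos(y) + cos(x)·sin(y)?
No

Substituting x = 2, y = 2:
LHS = sin(2 + 2) = sin(4) ≈ -0.7568
RHS = sin(2)·cos(2) + cos(2)·sin(2) = 2·sin(2)·cos(2) ≈ -0.7568

The sides agree, so this pair does not disprove the claim.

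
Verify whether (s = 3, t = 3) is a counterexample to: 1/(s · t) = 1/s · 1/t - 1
Yes

Substituting s = 3, t = 3:
LHS = 1/(3 · 3) = 1/9
RHS = 1/3 · 1/3 - 1 = -8/9

Since LHS ≠ RHS, this pair disproves the claim.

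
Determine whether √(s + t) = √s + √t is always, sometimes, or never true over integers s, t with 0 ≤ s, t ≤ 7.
Sometimes true

It holds at (s, t) = (0, 4) (both sides equal 2), but fails at (s, t) = (5, 4) (LHS = 3, RHS = 2 + √(5) ≈ 4.236).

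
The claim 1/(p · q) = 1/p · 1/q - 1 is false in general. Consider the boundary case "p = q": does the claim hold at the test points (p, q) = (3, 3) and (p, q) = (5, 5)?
At (3, 3): LHS = 1/9 ≠ RHS = -8/9
At (5, 5): LHS = 1/25 ≠ RHS = -24/25

Answer: No, fails at both test points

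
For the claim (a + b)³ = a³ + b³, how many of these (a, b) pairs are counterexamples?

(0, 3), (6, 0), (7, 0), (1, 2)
1

Testing each pair:
(0, 3): LHS = 27, RHS = 27 → satisfies claim
(6, 0): LHS = 216, RHS = 216 → satisfies claim
(7, 0): LHS = 343, RHS = 343 → satisfies claim
(1, 2): LHS = 27, RHS = 9 → counterexample

That makes 1 counterexample.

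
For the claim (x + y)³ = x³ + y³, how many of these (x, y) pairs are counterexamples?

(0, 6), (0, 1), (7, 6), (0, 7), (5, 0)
1

Testing each pair:
(0, 6): LHS = 216, RHS = 216 → satisfies claim
(0, 1): LHS = 1, RHS = 1 → satisfies claim
(7, 6): LHS = 2197, RHS = 559 → counterexample
(0, 7): LHS = 343, RHS = 343 → satisfies claim
(5, 0): LHS = 125, RHS = 125 → satisfies claim

That makes 1 counterexample.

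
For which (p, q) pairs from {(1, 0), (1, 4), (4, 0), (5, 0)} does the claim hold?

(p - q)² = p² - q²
(1, 0), (4, 0), (5, 0)

Testing each pair:
(1, 0): LHS = 1, RHS = 1 → holds
(1, 4): LHS = 9, RHS = -15 → fails
(4, 0): LHS = 16, RHS = 16 → holds
(5, 0): LHS = 25, RHS = 25 → holds

3 of 4 pairs satisfy the claim.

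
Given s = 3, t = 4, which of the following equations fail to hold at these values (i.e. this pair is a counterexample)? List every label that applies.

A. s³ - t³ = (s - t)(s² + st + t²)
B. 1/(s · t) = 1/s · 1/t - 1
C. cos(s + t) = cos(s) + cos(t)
B, C

Evaluating each claim at the given values:
A. LHS = -37, RHS = -37 → holds here (LHS = RHS)
B. LHS = 1/12, RHS = -11/12 → fails here (LHS ≠ RHS)
C. LHS = cos(7) ≈ 0.7539, RHS = cos(3) + cos(4) ≈ -1.644 → fails here (LHS ≠ RHS)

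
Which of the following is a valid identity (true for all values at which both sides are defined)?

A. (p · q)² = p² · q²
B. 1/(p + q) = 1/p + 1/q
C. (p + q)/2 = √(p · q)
A: holds — e.g. at (2, 3), both sides equal 36.
B: fails at (3, 5) — LHS = 1/8, RHS = 8/15.
C: fails at (5, 8) — LHS = 13/2, RHS = 2·√(10) ≈ 6.325.

Answer: A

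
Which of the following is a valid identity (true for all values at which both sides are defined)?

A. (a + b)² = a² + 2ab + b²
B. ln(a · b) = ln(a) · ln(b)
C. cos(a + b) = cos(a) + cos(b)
A

A: holds — e.g. at (2, 4), both sides equal 36.
B: fails at (3, 4) — LHS = ln(12) ≈ 2.485, RHS = ln(3)·ln(4) ≈ 1.523.
C: fails at (1, 1) — LHS = cos(2) ≈ -0.4161, RHS = 2·cos(1) ≈ 1.081.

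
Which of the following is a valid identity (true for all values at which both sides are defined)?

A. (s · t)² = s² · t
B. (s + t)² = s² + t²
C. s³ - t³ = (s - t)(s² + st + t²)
A: fails at (3, 3) — LHS = 81, RHS = 27.
B: fails at (2, 2) — LHS = 16, RHS = 8.
C: holds — e.g. at (3, 3), both sides equal 0.

Answer: C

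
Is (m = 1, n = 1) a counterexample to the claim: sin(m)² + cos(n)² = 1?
Substituting m = 1, n = 1:
LHS = sin(1)² + cos(1)² = 1
RHS = 1

The sides agree, so this pair does not disprove the claim.

Answer: No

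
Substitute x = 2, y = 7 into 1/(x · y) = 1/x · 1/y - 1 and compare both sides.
LHS = 1/(2 · 7) = 1/14
RHS = 1/2 · 1/7 - 1 = -13/14

LHS ≠ RHS, so the equation does not hold here.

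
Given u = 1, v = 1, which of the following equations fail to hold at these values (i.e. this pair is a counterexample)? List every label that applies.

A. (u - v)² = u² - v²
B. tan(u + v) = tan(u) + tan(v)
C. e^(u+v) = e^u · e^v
B

Evaluating each claim at the given values:
A. LHS = 0, RHS = 0 → holds here (LHS = RHS)
B. LHS = tan(2) ≈ -2.185, RHS = 2·tan(1) ≈ 3.115 → fails here (LHS ≠ RHS)
C. LHS = e^2 ≈ 7.389, RHS = e^2 ≈ 7.389 → holds here (LHS = RHS)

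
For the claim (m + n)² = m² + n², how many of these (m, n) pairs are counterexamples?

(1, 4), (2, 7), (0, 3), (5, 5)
Testing each pair:
(1, 4): LHS = 25, RHS = 17 → counterexample
(2, 7): LHS = 81, RHS = 53 → counterexample
(0, 3): LHS = 9, RHS = 9 → satisfies claim
(5, 5): LHS = 100, RHS = 50 → counterexample

That makes 3 counterexamples.

Answer: 3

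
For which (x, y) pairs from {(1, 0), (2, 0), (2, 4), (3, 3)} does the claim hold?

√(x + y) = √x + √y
(1, 0), (2, 0)

Testing each pair:
(1, 0): LHS = 1, RHS = 1 → holds
(2, 0): LHS = √(2) ≈ 1.414, RHS = √(2) ≈ 1.414 → holds
(2, 4): LHS = √(6) ≈ 2.449, RHS = √(2) + 2 ≈ 3.414 → fails
(3, 3): LHS = √(6) ≈ 2.449, RHS = 2·√(3) ≈ 3.464 → fails

2 of 4 pairs satisfy the claim.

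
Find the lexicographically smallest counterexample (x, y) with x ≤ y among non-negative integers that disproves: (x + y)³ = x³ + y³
Substituting (1, 1) into the claim:
LHS = (1 + 1)³ = 8
RHS = 1³ + 1³ = 2

Since LHS ≠ RHS, this pair disproves the claim, and no lexicographically smaller pair (x ≤ y, non-negative integers) does.

For instance (3, 7) is also a counterexample (LHS = 1000, RHS = 370), but it's lexicographically larger.

Answer: (x, y) = (1, 1)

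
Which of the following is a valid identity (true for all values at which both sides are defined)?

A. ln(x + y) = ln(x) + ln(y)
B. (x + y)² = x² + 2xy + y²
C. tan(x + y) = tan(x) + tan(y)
B

A: fails at (2, 5) — LHS = ln(7) ≈ 1.946, RHS = ln(2) + ln(5) ≈ 2.303.
B: holds — e.g. at (2, 4), both sides equal 36.
C: fails at (3, 3) — LHS = tan(6) ≈ -0.291, RHS = 2·tan(3) ≈ -0.2851.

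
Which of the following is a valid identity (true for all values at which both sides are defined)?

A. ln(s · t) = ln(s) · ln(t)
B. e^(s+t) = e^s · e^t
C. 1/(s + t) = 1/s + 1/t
A: fails at (3, 7) — LHS = ln(21) ≈ 3.045, RHS = ln(3)·ln(7) ≈ 2.138.
B: holds — e.g. at (1, 4), both sides equal e^5 ≈ 148.4.
C: fails at (2, 3) — LHS = 1/5, RHS = 5/6.

Answer: B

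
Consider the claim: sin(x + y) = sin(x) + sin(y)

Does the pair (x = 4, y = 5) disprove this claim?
Substituting x = 4, y = 5:
LHS = sin(4 + 5) = sin(9) ≈ 0.4121
RHS = sin(4) + sin(5) ≈ -1.716

Since LHS ≠ RHS, this pair disproves the claim.

Answer: Yes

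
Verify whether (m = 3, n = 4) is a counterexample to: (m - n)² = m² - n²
Substituting m = 3, n = 4:
LHS = (3 - 4)² = 1
RHS = 3² - 4² = -7

Since LHS ≠ RHS, this pair disproves the claim.

Answer: Yes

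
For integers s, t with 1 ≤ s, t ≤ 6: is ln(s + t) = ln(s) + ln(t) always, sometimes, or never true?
It holds at (s, t) = (2, 2) (both sides equal ln(4) ≈ 1.386), but fails at (s, t) = (2, 1) (LHS = ln(3) ≈ 1.099, RHS = ln(2) ≈ 0.6931).

Answer: Sometimes true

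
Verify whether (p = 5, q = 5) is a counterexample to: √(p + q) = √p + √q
Substituting p = 5, q = 5:
LHS = √(5 + 5) = √(10) ≈ 3.162
RHS = √5 + √5 = 2·√(5) ≈ 4.472

Since LHS ≠ RHS, this pair disproves the claim.

Answer: Yes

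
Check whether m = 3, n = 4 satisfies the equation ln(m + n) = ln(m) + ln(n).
Fails

Substituting m = 3, n = 4:

LHS = ln(3 + 4) = ln(7) ≈ 1.946
RHS = ln(3) + ln(4) ≈ 2.485

LHS ≠ RHS, so the equation does not hold at this point.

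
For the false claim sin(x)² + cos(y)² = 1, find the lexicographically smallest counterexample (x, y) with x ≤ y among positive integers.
(x, y) = (1, 2)

Substituting (1, 2) into the claim:
LHS = sin(1)² + cos(2)² ≈ 0.8813
RHS = 1

Since LHS ≠ RHS, this pair disproves the claim, and no lexicographically smaller pair (x ≤ y, positive integers) does.

For instance (4, 7) is also a counterexample (LHS = cos(7)² + sin(4)² ≈ 1.141, RHS = 1), but it's lexicographically larger.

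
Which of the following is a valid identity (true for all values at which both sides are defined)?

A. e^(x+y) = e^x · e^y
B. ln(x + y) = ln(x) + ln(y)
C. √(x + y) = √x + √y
A: holds — e.g. at (4, 5), both sides equal e^9 ≈ 8103.
B: fails at (3, 4) — LHS = ln(7) ≈ 1.946, RHS = ln(3) + ln(4) ≈ 2.485.
C: fails at (2, 2) — LHS = 2, RHS = 2·√(2) ≈ 2.828.

Answer: A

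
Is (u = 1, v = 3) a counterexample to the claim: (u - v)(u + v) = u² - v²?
No

Substituting u = 1, v = 3:
LHS = (1 - 3)(1 + 3) = -8
RHS = 1² - 3² = -8

The sides agree, so this pair does not disprove the claim.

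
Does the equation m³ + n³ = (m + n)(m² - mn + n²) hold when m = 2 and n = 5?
Substituting m = 2, n = 5:

LHS = 2³ + 5³ = 133
RHS = (2 + 5)(2² - 2·5 + 5²) = 133

LHS = RHS, so the equation holds at this point.

Answer: Holds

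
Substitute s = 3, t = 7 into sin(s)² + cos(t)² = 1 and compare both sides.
LHS = sin(3)² + cos(7)² ≈ 0.5883
RHS = 1

LHS ≠ RHS (they differ by about 0.4117), so the equation does not hold here.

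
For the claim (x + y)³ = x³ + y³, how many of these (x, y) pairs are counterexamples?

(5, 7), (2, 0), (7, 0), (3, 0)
Testing each pair:
(5, 7): LHS = 1728, RHS = 468 → counterexample
(2, 0): LHS = 8, RHS = 8 → satisfies claim
(7, 0): LHS = 343, RHS = 343 → satisfies claim
(3, 0): LHS = 27, RHS = 27 → satisfies claim

That makes 1 counterexample.

Answer: 1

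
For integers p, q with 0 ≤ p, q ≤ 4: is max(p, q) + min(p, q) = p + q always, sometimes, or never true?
Always true

The identity holds for every pair in the range. For instance at (p, q) = (2, 2): both sides equal 4.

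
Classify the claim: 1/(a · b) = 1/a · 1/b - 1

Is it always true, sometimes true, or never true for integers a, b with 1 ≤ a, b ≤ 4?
The claim fails for every pair in the range. For instance at (a, b) = (2, 3): LHS = 1/6, RHS = -5/6.

Answer: Never true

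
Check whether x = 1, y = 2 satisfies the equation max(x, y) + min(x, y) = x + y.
Holds

Substituting x = 1, y = 2:

LHS = max(1, 2) + min(1, 2) = 3
RHS = 1 + 2 = 3

LHS = RHS, so the equation holds at this point.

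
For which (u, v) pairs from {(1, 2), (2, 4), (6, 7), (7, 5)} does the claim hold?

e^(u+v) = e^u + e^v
Testing each pair:
(1, 2): LHS = e^3 ≈ 20.09, RHS = e + e^2 ≈ 10.11 → fails
(2, 4): LHS = e^6 ≈ 403.4, RHS = e^2 + e^4 ≈ 61.99 → fails
(6, 7): LHS = e^13 ≈ 442413.4, RHS = e^6 + e^7 ≈ 1500 → fails
(7, 5): LHS = e^12 ≈ 162754.8, RHS = e^5 + e^7 ≈ 1245 → fails

No pair satisfies the claim.

Answer: None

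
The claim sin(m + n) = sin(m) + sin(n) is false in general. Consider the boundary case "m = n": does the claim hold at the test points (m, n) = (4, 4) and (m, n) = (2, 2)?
At (4, 4): LHS = sin(8) ≈ 0.9894 ≠ RHS = 2·sin(4) ≈ -1.514
At (2, 2): LHS = sin(4) ≈ -0.7568 ≠ RHS = 2·sin(2) ≈ 1.819

Answer: No, fails at both test points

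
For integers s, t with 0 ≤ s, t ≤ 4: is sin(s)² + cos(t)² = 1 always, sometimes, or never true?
It holds at (s, t) = (1, 1) (both sides equal 1), but fails at (s, t) = (0, 1) (LHS = cos(1)² ≈ 0.2919, RHS = 1).

Answer: Sometimes true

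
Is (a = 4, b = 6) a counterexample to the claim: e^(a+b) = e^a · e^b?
Substituting a = 4, b = 6:
LHS = e^(4+6) = e^10 ≈ 22026.5
RHS = e^4 · e^6 = e^10 ≈ 22026.5

The sides agree, so this pair does not disprove the claim.

Answer: No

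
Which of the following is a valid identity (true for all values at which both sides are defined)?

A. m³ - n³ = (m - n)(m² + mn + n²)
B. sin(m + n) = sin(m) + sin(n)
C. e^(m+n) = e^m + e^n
A

A: holds — e.g. at (1, 4), both sides equal -63.
B: fails at (2, 2) — LHS = sin(4) ≈ -0.7568, RHS = 2·sin(2) ≈ 1.819.
C: fails at (4, 4) — LHS = e^8 ≈ 2981, RHS = 2·e^4 ≈ 109.2.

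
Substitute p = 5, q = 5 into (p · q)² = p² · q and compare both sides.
LHS = (5 · 5)² = 625
RHS = 5² · 5 = 125

LHS ≠ RHS, so the equation does not hold here.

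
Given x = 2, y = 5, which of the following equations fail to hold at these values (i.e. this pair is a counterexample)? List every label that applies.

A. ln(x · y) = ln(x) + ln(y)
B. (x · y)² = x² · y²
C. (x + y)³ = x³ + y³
C

Evaluating each claim at the given values:
A. LHS = ln(10) ≈ 2.303, RHS = ln(2) + ln(5) ≈ 2.303 → holds here (LHS = RHS)
B. LHS = 100, RHS = 100 → holds here (LHS = RHS)
C. LHS = 343, RHS = 133 → fails here (LHS ≠ RHS)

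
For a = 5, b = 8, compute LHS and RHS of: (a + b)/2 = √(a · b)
LHS = (5 + 8)/2 = 13/2
RHS = √(5 · 8) = 2·√(10) ≈ 6.325

LHS ≠ RHS (they differ by about 0.1754), so the equation does not hold here.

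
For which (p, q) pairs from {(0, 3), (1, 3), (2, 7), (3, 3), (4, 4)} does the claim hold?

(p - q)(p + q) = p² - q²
All pairs

Testing each pair:
(0, 3): LHS = -9, RHS = -9 → holds
(1, 3): LHS = -8, RHS = -8 → holds
(2, 7): LHS = -45, RHS = -45 → holds
(3, 3): LHS = 0, RHS = 0 → holds
(4, 4): LHS = 0, RHS = 0 → holds

Every pair satisfies the claim.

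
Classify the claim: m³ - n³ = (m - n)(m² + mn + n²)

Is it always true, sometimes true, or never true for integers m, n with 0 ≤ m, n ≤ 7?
The identity holds for every pair in the range. For instance at (m, n) = (5, 4): both sides equal 61.

Answer: Always true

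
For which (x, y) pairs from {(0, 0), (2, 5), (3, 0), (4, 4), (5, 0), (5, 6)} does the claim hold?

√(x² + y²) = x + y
Testing each pair:
(0, 0): LHS = 0, RHS = 0 → holds
(2, 5): LHS = √(29) ≈ 5.385, RHS = 7 → fails
(3, 0): LHS = 3, RHS = 3 → holds
(4, 4): LHS = 4·√(2) ≈ 5.657, RHS = 8 → fails
(5, 0): LHS = 5, RHS = 5 → holds
(5, 6): LHS = √(61) ≈ 7.81, RHS = 11 → fails

3 of 6 pairs satisfy the claim.

Answer: (0, 0), (3, 0), (5, 0)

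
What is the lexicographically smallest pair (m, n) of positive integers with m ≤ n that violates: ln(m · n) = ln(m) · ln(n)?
At (1, 1): both sides equal 0, so it holds there.

Substituting (1, 2) into the claim:
LHS = ln(1 · 2) = ln(2) ≈ 0.6931
RHS = ln(1) · ln(2) = 0

Since LHS ≠ RHS, this pair disproves the claim, and no lexicographically smaller pair (m ≤ n, positive integers) does.

For instance (8, 8) is also a counterexample (LHS = ln(64) ≈ 4.159, RHS = ln(8)² ≈ 4.324), but it's lexicographically larger.

Answer: (m, n) = (1, 2)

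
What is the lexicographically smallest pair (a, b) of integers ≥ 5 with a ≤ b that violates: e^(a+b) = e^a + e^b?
(a, b) = (5, 5)

Substituting (5, 5) into the claim:
LHS = e^(5+5) = e^10 ≈ 22026.5
RHS = e^5 + e^5 = 2·e^5 ≈ 296.8

Since LHS ≠ RHS, this pair disproves the claim, and no lexicographically smaller pair (a ≤ b, integers ≥ 5) does.

For instance (9, 9) is also a counterexample (LHS = e^18 ≈ 65659969.1, RHS = 2·e^9 ≈ 16206.2), but it's lexicographically larger.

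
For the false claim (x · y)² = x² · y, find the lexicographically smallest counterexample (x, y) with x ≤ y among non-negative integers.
Substituting (1, 2) into the claim:
LHS = (1 · 2)² = 4
RHS = 1² · 2 = 2

Since LHS ≠ RHS, this pair disproves the claim, and no lexicographically smaller pair (x ≤ y, non-negative integers) does.

For instance (1, 5) is also a counterexample (LHS = 25, RHS = 5), but it's lexicographically larger.

Answer: (x, y) = (1, 2)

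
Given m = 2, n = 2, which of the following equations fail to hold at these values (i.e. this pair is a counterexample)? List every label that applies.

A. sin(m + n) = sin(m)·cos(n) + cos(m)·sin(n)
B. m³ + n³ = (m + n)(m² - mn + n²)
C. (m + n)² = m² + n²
C

Evaluating each claim at the given values:
A. LHS = sin(4) ≈ -0.7568, RHS = 2·sin(2)·cos(2) ≈ -0.7568 → holds here (LHS = RHS)
B. LHS = 16, RHS = 16 → holds here (LHS = RHS)
C. LHS = 16, RHS = 8 → fails here (LHS ≠ RHS)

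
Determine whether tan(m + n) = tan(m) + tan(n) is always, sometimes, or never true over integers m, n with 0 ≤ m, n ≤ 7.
Sometimes true

It holds at (m, n) = (3, 0) (both sides equal tan(3) ≈ -0.1425), but fails at (m, n) = (3, 5) (LHS = tan(8) ≈ -6.8, RHS = tan(5) + tan(3) ≈ -3.523).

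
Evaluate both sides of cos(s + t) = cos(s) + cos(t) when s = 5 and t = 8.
LHS = cos(5 + 8) = cos(13) ≈ 0.9074
RHS = cos(5) + cos(8) ≈ 0.1382

LHS ≠ RHS (they differ by about 0.7693), so the equation does not hold here.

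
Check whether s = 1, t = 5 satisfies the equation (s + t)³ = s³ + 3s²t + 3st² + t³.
Substituting s = 1, t = 5:

LHS = (1 + 5)³ = 216
RHS = 1³ + 3·1²·5 + 3·1·5² + 5³ = 216

LHS = RHS, so the equation holds at this point.

Answer: Holds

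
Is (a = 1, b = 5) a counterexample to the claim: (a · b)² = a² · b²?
Substituting a = 1, b = 5:
LHS = (1 · 5)² = 25
RHS = 1² · 5² = 25

The sides agree, so this pair does not disprove the claim.

Answer: No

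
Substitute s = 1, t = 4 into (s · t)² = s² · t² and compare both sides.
LHS = (1 · 4)² = 16
RHS = 1² · 4² = 16

LHS = RHS: the two sides agree.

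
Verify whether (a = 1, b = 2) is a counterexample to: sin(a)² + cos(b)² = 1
Yes

Substituting a = 1, b = 2:
LHS = sin(1)² + cos(2)² ≈ 0.8813
RHS = 1

Since LHS ≠ RHS, this pair disproves the claim.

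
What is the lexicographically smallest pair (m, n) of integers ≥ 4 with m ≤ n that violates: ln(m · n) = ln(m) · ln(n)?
Substituting (4, 4) into the claim:
LHS = ln(4 · 4) = ln(16) ≈ 2.773
RHS = ln(4) · ln(4) = ln(4)² ≈ 1.922

Since LHS ≠ RHS, this pair disproves the claim, and no lexicographically smaller pair (m ≤ n, integers ≥ 4) does.

For instance (5, 5) is also a counterexample (LHS = ln(25) ≈ 3.219, RHS = ln(5)² ≈ 2.59), but it's lexicographically larger.

Answer: (m, n) = (4, 4)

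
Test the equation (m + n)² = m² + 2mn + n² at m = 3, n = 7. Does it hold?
Substituting m = 3, n = 7:

LHS = (3 + 7)² = 100
RHS = 3² + 2·3·7 + 7² = 100

LHS = RHS, so the equation holds at this point.

Answer: Holds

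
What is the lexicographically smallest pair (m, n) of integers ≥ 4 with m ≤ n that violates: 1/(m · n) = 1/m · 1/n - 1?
(m, n) = (4, 4)

Substituting (4, 4) into the claim:
LHS = 1/(4 · 4) = 1/16
RHS = 1/4 · 1/4 - 1 = -15/16

Since LHS ≠ RHS, this pair disproves the claim, and no lexicographically smaller pair (m ≤ n, integers ≥ 4) does.

For instance (5, 11) is also a counterexample (LHS = 1/55, RHS = -54/55), but it's lexicographically larger.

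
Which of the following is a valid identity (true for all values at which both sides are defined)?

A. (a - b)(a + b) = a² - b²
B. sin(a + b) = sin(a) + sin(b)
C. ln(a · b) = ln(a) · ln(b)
A: holds — e.g. at (4, 5), both sides equal -9.
B: fails at (3, 3) — LHS = sin(6) ≈ -0.2794, RHS = 2·sin(3) ≈ 0.2822.
C: fails at (6, 7) — LHS = ln(42) ≈ 3.738, RHS = ln(6)·ln(7) ≈ 3.487.

Answer: A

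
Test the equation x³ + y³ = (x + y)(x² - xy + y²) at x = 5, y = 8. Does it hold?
Substituting x = 5, y = 8:

LHS = 5³ + 8³ = 637
RHS = (5 + 8)(5² - 5·8 + 8²) = 637

LHS = RHS, so the equation holds at this point.

Answer: Holds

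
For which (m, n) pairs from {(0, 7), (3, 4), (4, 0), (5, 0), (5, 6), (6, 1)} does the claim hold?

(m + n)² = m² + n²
(0, 7), (4, 0), (5, 0)

Testing each pair:
(0, 7): LHS = 49, RHS = 49 → holds
(3, 4): LHS = 49, RHS = 25 → fails
(4, 0): LHS = 16, RHS = 16 → holds
(5, 0): LHS = 25, RHS = 25 → holds
(5, 6): LHS = 121, RHS = 61 → fails
(6, 1): LHS = 49, RHS = 37 → fails

3 of 6 pairs satisfy the claim.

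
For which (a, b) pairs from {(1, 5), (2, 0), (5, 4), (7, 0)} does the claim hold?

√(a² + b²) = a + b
(2, 0), (7, 0)

Testing each pair:
(1, 5): LHS = √(26) ≈ 5.099, RHS = 6 → fails
(2, 0): LHS = 2, RHS = 2 → holds
(5, 4): LHS = √(41) ≈ 6.403, RHS = 9 → fails
(7, 0): LHS = 7, RHS = 7 → holds

2 of 4 pairs satisfy the claim.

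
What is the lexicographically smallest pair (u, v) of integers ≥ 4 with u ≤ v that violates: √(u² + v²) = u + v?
Substituting (4, 4) into the claim:
LHS = √(4² + 4²) = 4·√(2) ≈ 5.657
RHS = 4 + 4 = 8

Since LHS ≠ RHS, this pair disproves the claim, and no lexicographically smaller pair (u ≤ v, integers ≥ 4) does.

For instance (5, 5) is also a counterexample (LHS = 5·√(2) ≈ 7.071, RHS = 10), but it's lexicographically larger.

Answer: (u, v) = (4, 4)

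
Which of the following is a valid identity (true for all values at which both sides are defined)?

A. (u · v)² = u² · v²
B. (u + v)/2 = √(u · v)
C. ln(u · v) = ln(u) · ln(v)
A

A: holds — e.g. at (1, 2), both sides equal 4.
B: fails at (4, 6) — LHS = 5, RHS = 2·√(6) ≈ 4.899.
C: fails at (3, 5) — LHS = ln(15) ≈ 2.708, RHS = ln(3)·ln(5) ≈ 1.768.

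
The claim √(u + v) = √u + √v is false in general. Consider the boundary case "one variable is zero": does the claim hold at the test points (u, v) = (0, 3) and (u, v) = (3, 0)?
Yes, holds at both test points

At (0, 3): LHS = √(3) ≈ 1.732, RHS = √(3) ≈ 1.732 → equal
At (3, 0): LHS = √(3) ≈ 1.732, RHS = √(3) ≈ 1.732 → equal

So the claim does hold at both of these boundary points, even though it is not an identity.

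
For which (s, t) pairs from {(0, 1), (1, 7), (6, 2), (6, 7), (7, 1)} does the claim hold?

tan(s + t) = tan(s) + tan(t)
Testing each pair:
(0, 1): LHS = tan(1) ≈ 1.557, RHS = tan(1) ≈ 1.557 → holds
(1, 7): LHS = tan(8) ≈ -6.8, RHS = tan(7) + tan(1) ≈ 2.429 → fails
(6, 2): LHS = tan(8) ≈ -6.8, RHS = tan(2) + tan(6) ≈ -2.476 → fails
(6, 7): LHS = tan(13) ≈ 0.463, RHS = tan(6) + tan(7) ≈ 0.5804 → fails
(7, 1): LHS = tan(8) ≈ -6.8, RHS = tan(7) + tan(1) ≈ 2.429 → fails

1 of 5 pairs satisfies the claim.

Answer: (0, 1)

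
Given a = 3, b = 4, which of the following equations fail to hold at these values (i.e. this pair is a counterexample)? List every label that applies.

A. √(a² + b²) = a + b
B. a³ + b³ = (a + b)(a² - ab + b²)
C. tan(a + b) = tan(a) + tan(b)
A, C

Evaluating each claim at the given values:
A. LHS = 5, RHS = 7 → fails here (LHS ≠ RHS)
B. LHS = 91, RHS = 91 → holds here (LHS = RHS)
C. LHS = tan(7) ≈ 0.8714, RHS = tan(3) + tan(4) ≈ 1.015 → fails here (LHS ≠ RHS)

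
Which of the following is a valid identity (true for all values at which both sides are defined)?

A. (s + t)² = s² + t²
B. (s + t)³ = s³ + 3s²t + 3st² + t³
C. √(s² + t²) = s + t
B

A: fails at (4, 5) — LHS = 81, RHS = 41.
B: holds — e.g. at (4, 5), both sides equal 729.
C: fails at (1, 2) — LHS = √(5) ≈ 2.236, RHS = 3.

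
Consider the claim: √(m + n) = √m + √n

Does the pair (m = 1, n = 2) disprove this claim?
Substituting m = 1, n = 2:
LHS = √(1 + 2) = √(3) ≈ 1.732
RHS = √1 + √2 = 1 + √(2) ≈ 2.414

Since LHS ≠ RHS, this pair disproves the claim.

Answer: Yes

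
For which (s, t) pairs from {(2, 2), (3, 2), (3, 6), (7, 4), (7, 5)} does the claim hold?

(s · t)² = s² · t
Testing each pair:
(2, 2): LHS = 16, RHS = 8 → fails
(3, 2): LHS = 36, RHS = 18 → fails
(3, 6): LHS = 324, RHS = 54 → fails
(7, 4): LHS = 784, RHS = 196 → fails
(7, 5): LHS = 1225, RHS = 245 → fails

No pair satisfies the claim.

Answer: None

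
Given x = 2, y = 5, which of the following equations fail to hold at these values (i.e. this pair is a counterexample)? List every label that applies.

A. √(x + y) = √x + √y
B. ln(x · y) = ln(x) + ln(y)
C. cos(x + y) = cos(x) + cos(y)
Evaluating each claim at the given values:
A. LHS = √(7) ≈ 2.646, RHS = √(2) + √(5) ≈ 3.65 → fails here (LHS ≠ RHS)
B. LHS = ln(10) ≈ 2.303, RHS = ln(2) + ln(5) ≈ 2.303 → holds here (LHS = RHS)
C. LHS = cos(7) ≈ 0.7539, RHS = cos(2) + cos(5) ≈ -0.1325 → fails here (LHS ≠ RHS)

Answer: A, C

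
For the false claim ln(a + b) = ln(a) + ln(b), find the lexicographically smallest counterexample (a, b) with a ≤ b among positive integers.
(a, b) = (1, 1)

Substituting (1, 1) into the claim:
LHS = ln(1 + 1) = ln(2) ≈ 0.6931
RHS = ln(1) + ln(1) = 0

Since LHS ≠ RHS, this pair disproves the claim, and no lexicographically smaller pair (a ≤ b, positive integers) does.

For instance (1, 3) is also a counterexample (LHS = ln(4) ≈ 1.386, RHS = ln(3) ≈ 1.099), but it's lexicographically larger.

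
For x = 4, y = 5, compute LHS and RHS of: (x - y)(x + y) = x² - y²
LHS = (4 - 5)(4 + 5) = -9
RHS = 4² - 5² = -9

LHS = RHS: the two sides agree.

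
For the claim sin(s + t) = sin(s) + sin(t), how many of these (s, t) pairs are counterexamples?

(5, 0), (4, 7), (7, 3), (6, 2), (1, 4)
4

Testing each pair:
(5, 0): LHS = sin(5) ≈ -0.9589, RHS = sin(5) ≈ -0.9589 → satisfies claim
(4, 7): LHS = sin(11) ≈ -1, RHS = sin(4) + sin(7) ≈ -0.09982 → counterexample
(7, 3): LHS = sin(10) ≈ -0.544, RHS = sin(3) + sin(7) ≈ 0.7981 → counterexample
(6, 2): LHS = sin(8) ≈ 0.9894, RHS = sin(6) + sin(2) ≈ 0.6299 → counterexample
(1, 4): LHS = sin(5) ≈ -0.9589, RHS = sin(4) + sin(1) ≈ 0.08467 → counterexample

That makes 4 counterexamples.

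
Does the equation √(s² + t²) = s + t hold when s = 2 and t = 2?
Substituting s = 2, t = 2:

LHS = √(2² + 2²) = 2·√(2) ≈ 2.828
RHS = 2 + 2 = 4

LHS ≠ RHS, so the equation does not hold at this point.

Answer: Fails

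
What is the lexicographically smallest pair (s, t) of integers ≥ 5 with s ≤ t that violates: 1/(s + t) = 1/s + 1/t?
Substituting (5, 5) into the claim:
LHS = 1/(5 + 5) = 1/10
RHS = 1/5 + 1/5 = 2/5

Since LHS ≠ RHS, this pair disproves the claim, and no lexicographically smaller pair (s ≤ t, integers ≥ 5) does.

For instance (9, 12) is also a counterexample (LHS = 1/21, RHS = 7/36), but it's lexicographically larger.

Answer: (s, t) = (5, 5)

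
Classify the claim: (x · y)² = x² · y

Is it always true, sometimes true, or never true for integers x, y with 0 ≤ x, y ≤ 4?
It holds at (x, y) = (2, 1) (both sides equal 4), but fails at (x, y) = (2, 4) (LHS = 64, RHS = 16).

Answer: Sometimes true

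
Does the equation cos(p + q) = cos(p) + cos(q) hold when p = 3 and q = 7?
Fails

Substituting p = 3, q = 7:

LHS = cos(3 + 7) = cos(10) ≈ -0.8391
RHS = cos(3) + cos(7) ≈ -0.2361

LHS ≠ RHS, so the equation does not hold at this point.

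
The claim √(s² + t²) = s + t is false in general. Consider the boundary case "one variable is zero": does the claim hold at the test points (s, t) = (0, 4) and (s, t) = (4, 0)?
Yes, holds at both test points

At (0, 4): LHS = 4, RHS = 4 → equal
At (4, 0): LHS = 4, RHS = 4 → equal

So the claim does hold at both of these boundary points, even though it is not an identity.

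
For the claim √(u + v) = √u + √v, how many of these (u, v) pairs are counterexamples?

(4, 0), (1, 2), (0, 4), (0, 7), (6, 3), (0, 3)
2

Testing each pair:
(4, 0): LHS = 2, RHS = 2 → satisfies claim
(1, 2): LHS = √(3) ≈ 1.732, RHS = 1 + √(2) ≈ 2.414 → counterexample
(0, 4): LHS = 2, RHS = 2 → satisfies claim
(0, 7): LHS = √(7) ≈ 2.646, RHS = √(7) ≈ 2.646 → satisfies claim
(6, 3): LHS = 3, RHS = √(3) + √(6) ≈ 4.182 → counterexample
(0, 3): LHS = √(3) ≈ 1.732, RHS = √(3) ≈ 1.732 → satisfies claim

That makes 2 counterexamples.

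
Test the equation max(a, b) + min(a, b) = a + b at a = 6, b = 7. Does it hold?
Substituting a = 6, b = 7:

LHS = max(6, 7) + min(6, 7) = 13
RHS = 6 + 7 = 13

LHS = RHS, so the equation holds at this point.

Answer: Holds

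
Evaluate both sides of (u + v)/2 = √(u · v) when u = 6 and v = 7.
LHS = (6 + 7)/2 = 13/2
RHS = √(6 · 7) = √(42) ≈ 6.481

LHS ≠ RHS (they differ by about 0.01926), so the equation does not hold here.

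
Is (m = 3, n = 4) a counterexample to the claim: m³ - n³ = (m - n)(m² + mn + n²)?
No

Substituting m = 3, n = 4:
LHS = 3³ - 4³ = -37
RHS = (3 - 4)(3² + 3·4 + 4²) = -37

The sides agree, so this pair does not disprove the claim.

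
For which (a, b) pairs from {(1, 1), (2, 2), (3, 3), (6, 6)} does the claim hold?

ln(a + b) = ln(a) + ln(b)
Testing each pair:
(1, 1): LHS = ln(2) ≈ 0.6931, RHS = 0 → fails
(2, 2): LHS = ln(4) ≈ 1.386, RHS = 2·ln(2) ≈ 1.386 → holds
(3, 3): LHS = ln(6) ≈ 1.792, RHS = 2·ln(3) ≈ 2.197 → fails
(6, 6): LHS = ln(12) ≈ 2.485, RHS = 2·ln(6) ≈ 3.584 → fails

1 of 4 pairs satisfies the claim.

Answer: (2, 2)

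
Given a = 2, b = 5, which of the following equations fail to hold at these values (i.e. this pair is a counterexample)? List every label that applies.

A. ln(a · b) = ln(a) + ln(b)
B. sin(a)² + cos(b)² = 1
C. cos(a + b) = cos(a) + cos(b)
Evaluating each claim at the given values:
A. LHS = ln(10) ≈ 2.303, RHS = ln(2) + ln(5) ≈ 2.303 → holds here (LHS = RHS)
B. LHS = cos(5)² + sin(2)² ≈ 0.9073, RHS = 1 → fails here (LHS ≠ RHS)
C. LHS = cos(7) ≈ 0.7539, RHS = cos(2) + cos(5) ≈ -0.1325 → fails here (LHS ≠ RHS)

Answer: B, C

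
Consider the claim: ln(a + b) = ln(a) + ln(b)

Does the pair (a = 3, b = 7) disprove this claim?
Yes

Substituting a = 3, b = 7:
LHS = ln(3 + 7) = ln(10) ≈ 2.303
RHS = ln(3) + ln(7) ≈ 3.045

Since LHS ≠ RHS, this pair disproves the claim.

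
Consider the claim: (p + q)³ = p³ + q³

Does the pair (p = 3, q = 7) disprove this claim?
Substituting p = 3, q = 7:
LHS = (3 + 7)³ = 1000
RHS = 3³ + 7³ = 370

Since LHS ≠ RHS, this pair disproves the claim.

Answer: Yes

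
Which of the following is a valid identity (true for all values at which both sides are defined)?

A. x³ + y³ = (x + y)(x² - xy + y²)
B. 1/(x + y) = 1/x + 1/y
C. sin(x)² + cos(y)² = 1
A: holds — e.g. at (3, 7), both sides equal 370.
B: fails at (6, 7) — LHS = 1/13, RHS = 13/42.
C: fails at (1, 4) — LHS = cos(4)² + sin(1)² ≈ 1.135, RHS = 1.

Answer: A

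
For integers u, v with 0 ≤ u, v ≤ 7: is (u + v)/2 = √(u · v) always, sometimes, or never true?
Sometimes true

It holds at (u, v) = (3, 3) (both sides equal 3), but fails at (u, v) = (3, 0) (LHS = 3/2, RHS = 0).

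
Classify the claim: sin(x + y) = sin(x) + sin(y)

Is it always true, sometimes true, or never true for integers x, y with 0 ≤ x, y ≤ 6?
It holds at (x, y) = (0, 5) (both sides equal sin(5) ≈ -0.9589), but fails at (x, y) = (1, 6) (LHS = sin(7) ≈ 0.657, RHS = sin(6) + sin(1) ≈ 0.5621).

Answer: Sometimes true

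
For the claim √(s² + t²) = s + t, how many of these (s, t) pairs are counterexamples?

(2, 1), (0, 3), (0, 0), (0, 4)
1

Testing each pair:
(2, 1): LHS = √(5) ≈ 2.236, RHS = 3 → counterexample
(0, 3): LHS = 3, RHS = 3 → satisfies claim
(0, 0): LHS = 0, RHS = 0 → satisfies claim
(0, 4): LHS = 4, RHS = 4 → satisfies claim

That makes 1 counterexample.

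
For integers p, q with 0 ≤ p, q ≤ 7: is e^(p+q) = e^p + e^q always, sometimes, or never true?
The claim fails for every pair in the range. For instance at (p, q) = (6, 7): LHS = e^13 ≈ 442413.4, RHS = e^6 + e^7 ≈ 1500.

Answer: Never true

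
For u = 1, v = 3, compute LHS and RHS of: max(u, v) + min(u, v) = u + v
LHS = max(1, 3) + min(1, 3) = 4
RHS = 1 + 3 = 4

LHS = RHS: the two sides agree.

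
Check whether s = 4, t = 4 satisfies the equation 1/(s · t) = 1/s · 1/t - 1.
Fails

Substituting s = 4, t = 4:

LHS = 1/(4 · 4) = 1/16
RHS = 1/4 · 1/4 - 1 = -15/16

LHS ≠ RHS, so the equation does not hold at this point.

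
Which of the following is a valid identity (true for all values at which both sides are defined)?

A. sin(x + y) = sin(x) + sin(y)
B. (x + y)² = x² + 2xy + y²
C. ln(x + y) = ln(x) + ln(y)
B

A: fails at (1, 3) — LHS = sin(4) ≈ -0.7568, RHS = sin(3) + sin(1) ≈ 0.9826.
B: holds — e.g. at (1, 1), both sides equal 4.
C: fails at (1, 3) — LHS = ln(4) ≈ 1.386, RHS = ln(3) ≈ 1.099.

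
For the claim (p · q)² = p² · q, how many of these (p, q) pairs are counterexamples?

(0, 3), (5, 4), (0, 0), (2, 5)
2

Testing each pair:
(0, 3): LHS = 0, RHS = 0 → satisfies claim
(5, 4): LHS = 400, RHS = 100 → counterexample
(0, 0): LHS = 0, RHS = 0 → satisfies claim
(2, 5): LHS = 100, RHS = 20 → counterexample

That makes 2 counterexamples.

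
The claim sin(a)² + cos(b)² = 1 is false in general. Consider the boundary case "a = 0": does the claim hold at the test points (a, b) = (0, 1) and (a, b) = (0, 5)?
At (0, 1): LHS = cos(1)² ≈ 0.2919 ≠ RHS = 1
At (0, 5): LHS = cos(5)² ≈ 0.08046 ≠ RHS = 1

Answer: No, fails at both test points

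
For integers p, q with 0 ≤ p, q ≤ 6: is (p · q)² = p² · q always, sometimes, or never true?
Sometimes true

It holds at (p, q) = (4, 1) (both sides equal 16), but fails at (p, q) = (2, 3) (LHS = 36, RHS = 12).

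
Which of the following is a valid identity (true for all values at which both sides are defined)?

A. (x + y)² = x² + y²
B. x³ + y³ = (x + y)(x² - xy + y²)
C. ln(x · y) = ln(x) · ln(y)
A: fails at (1, 2) — LHS = 9, RHS = 5.
B: holds — e.g. at (3, 3), both sides equal 54.
C: fails at (5, 5) — LHS = ln(25) ≈ 3.219, RHS = ln(5)² ≈ 2.59.

Answer: B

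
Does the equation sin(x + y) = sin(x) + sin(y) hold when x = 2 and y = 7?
Substituting x = 2, y = 7:

LHS = sin(2 + 7) = sin(9) ≈ 0.4121
RHS = sin(2) + sin(7) ≈ 1.566

LHS ≠ RHS, so the equation does not hold at this point.

Answer: Fails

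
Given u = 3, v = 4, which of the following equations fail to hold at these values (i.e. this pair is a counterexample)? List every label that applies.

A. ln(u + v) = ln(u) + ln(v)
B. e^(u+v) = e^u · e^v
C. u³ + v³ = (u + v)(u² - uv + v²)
Evaluating each claim at the given values:
A. LHS = ln(7) ≈ 1.946, RHS = ln(3) + ln(4) ≈ 2.485 → fails here (LHS ≠ RHS)
B. LHS = e^7 ≈ 1097, RHS = e^7 ≈ 1097 → holds here (LHS = RHS)
C. LHS = 91, RHS = 91 → holds here (LHS = RHS)

Answer: A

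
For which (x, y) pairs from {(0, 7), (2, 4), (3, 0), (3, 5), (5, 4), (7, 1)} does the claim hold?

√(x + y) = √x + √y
(0, 7), (3, 0)

Testing each pair:
(0, 7): LHS = √(7) ≈ 2.646, RHS = √(7) ≈ 2.646 → holds
(2, 4): LHS = √(6) ≈ 2.449, RHS = √(2) + 2 ≈ 3.414 → fails
(3, 0): LHS = √(3) ≈ 1.732, RHS = √(3) ≈ 1.732 → holds
(3, 5): LHS = 2·√(2) ≈ 2.828, RHS = √(3) + √(5) ≈ 3.968 → fails
(5, 4): LHS = 3, RHS = 2 + √(5) ≈ 4.236 → fails
(7, 1): LHS = 2·√(2) ≈ 2.828, RHS = 1 + √(7) ≈ 3.646 → fails

2 of 6 pairs satisfy the claim.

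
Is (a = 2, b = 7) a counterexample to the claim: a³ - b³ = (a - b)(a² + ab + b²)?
Substituting a = 2, b = 7:
LHS = 2³ - 7³ = -335
RHS = (2 - 7)(2² + 2·7 + 7²) = -335

The sides agree, so this pair does not disprove the claim.

Answer: No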